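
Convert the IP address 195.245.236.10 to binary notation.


195 = 11000011
245 = 11110101
236 = 11101100
10 = 00001010
Binary: 11000011.11110101.11101100.00001010


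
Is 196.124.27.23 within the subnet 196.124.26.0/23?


Subnet network: 196.124.26.0
Test IP AND mask: 196.124.26.0
Yes, 196.124.27.23 is in 196.124.26.0/23


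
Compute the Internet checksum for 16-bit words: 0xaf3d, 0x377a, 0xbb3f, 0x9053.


Sum all words (with carry folding):
+ 0xaf3d = 0xaf3d
+ 0x377a = 0xe6b7
+ 0xbb3f = 0xa1f7
+ 0x9053 = 0x324b
One's complement: ~0x324b
Checksum = 0xcdb4


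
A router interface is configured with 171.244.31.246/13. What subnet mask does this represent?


/13 means 13 network bits, 19 host bits
Binary: 11111111111110000000000000000000
Mask: 255.248.0.0


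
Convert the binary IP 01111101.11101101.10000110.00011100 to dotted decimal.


01111101 = 125
11101101 = 237
10000110 = 134
00011100 = 28
IP: 125.237.134.28


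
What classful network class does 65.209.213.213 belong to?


First octet: 65
Binary: 01000001
0xxxxxxx -> Class A (1-126)
Class A, default mask 255.0.0.0 (/8)


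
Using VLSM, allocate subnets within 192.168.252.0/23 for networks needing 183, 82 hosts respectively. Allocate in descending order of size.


183 hosts -> /24 (254 usable): 192.168.252.0/24
82 hosts -> /25 (126 usable): 192.168.253.0/25
Allocation: 192.168.252.0/24 (183 hosts, 254 usable); 192.168.253.0/25 (82 hosts, 126 usable)


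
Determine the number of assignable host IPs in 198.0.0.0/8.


Host bits = 32 - 8 = 24
Total addresses = 2^24 = 16777216
Usable = total - 2 (network and broadcast)
Usable hosts: 16777214


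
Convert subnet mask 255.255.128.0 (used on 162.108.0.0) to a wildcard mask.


Subnet mask: 255.255.128.0
Wildcard = 255.255.255.255 - subnet mask
255 - 255 = 0
255 - 255 = 0
255 - 128 = 127
255 - 0 = 255
Wildcard: 0.0.127.255


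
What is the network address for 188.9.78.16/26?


IP:   10111100.00001001.01001110.00010000
Mask: 11111111.11111111.11111111.11000000
AND operation:
Net:  10111100.00001001.01001110.00000000
Network: 188.9.78.0/26


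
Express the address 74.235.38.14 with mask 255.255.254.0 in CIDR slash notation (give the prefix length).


Binary: 11111111.11111111.11111110.00000000
Count leading 1s
Prefix: /23


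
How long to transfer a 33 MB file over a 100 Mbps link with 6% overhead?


Effective throughput = 100 * (1 - 6/100) = 94 Mbps
File size in Mb = 33 * 8 = 264 Mb
Time = 264 / 94
Time = 2.8085 seconds


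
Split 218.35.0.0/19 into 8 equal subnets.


New prefix = 19 + 3 = 22
Each subnet has 1024 addresses
  218.35.0.0/22
  218.35.4.0/22
  218.35.8.0/22
  218.35.12.0/22
  218.35.16.0/22
  218.35.20.0/22
  218.35.24.0/22
  218.35.28.0/22
Subnets: 218.35.0.0/22, 218.35.4.0/22, 218.35.8.0/22, 218.35.12.0/22, 218.35.16.0/22, 218.35.20.0/22, 218.35.24.0/22, 218.35.28.0/22


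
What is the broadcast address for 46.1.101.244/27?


Network: 46.1.101.224/27
Host bits = 5
Set all host bits to 1:
Broadcast: 46.1.101.255


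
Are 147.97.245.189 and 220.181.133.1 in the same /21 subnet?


Mask: 255.255.248.0
147.97.245.189 AND mask = 147.97.240.0
220.181.133.1 AND mask = 220.181.128.0
No, different subnets (147.97.240.0 vs 220.181.128.0)


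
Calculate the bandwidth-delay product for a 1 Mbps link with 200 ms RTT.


BDP = bandwidth * RTT
= 1 Mbps * 200 ms
= 1 * 1e6 * 200 / 1000 bits
= 200000 bits
= 25000 bytes
= 24.4141 KB
BDP = 200000 bits (25000 bytes)


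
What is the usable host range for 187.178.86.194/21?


Network: 187.178.80.0
Broadcast: 187.178.87.255
First usable = network + 1
Last usable = broadcast - 1
Range: 187.178.80.1 to 187.178.87.254


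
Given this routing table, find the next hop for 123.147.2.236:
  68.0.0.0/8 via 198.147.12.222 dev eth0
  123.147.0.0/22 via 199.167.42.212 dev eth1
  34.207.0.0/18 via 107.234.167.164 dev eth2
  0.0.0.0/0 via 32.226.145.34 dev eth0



Longest prefix match for 123.147.2.236:
  /8 68.0.0.0: no
  /22 123.147.0.0: MATCH
  /18 34.207.0.0: no
  /0 0.0.0.0: MATCH
Selected: next-hop 199.167.42.212 via eth1 (matched /22)


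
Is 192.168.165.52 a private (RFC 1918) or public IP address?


RFC 1918 private ranges:
  10.0.0.0/8 (10.0.0.0 - 10.255.255.255)
  172.16.0.0/12 (172.16.0.0 - 172.31.255.255)
  192.168.0.0/16 (192.168.0.0 - 192.168.255.255)
Private (in 192.168.0.0/16)


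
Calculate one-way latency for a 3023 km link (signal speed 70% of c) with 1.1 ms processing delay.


Speed = 0.7 * 3e5 km/s = 210000 km/s
Propagation delay = 3023 / 210000 = 0.0144 s = 14.3952 ms
Processing delay = 1.1 ms
Total one-way latency = 15.4952 ms


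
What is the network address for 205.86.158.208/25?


IP:   11001101.01010110.10011110.11010000
Mask: 11111111.11111111.11111111.10000000
AND operation:
Net:  11001101.01010110.10011110.10000000
Network: 205.86.158.128/25


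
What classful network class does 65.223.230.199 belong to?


First octet: 65
Binary: 01000001
0xxxxxxx -> Class A (1-126)
Class A, default mask 255.0.0.0 (/8)


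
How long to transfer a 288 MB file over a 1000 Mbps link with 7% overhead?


Effective throughput = 1000 * (1 - 7/100) = 930.0 Mbps
File size in Mb = 288 * 8 = 2304 Mb
Time = 2304 / 930.0
Time = 2.4774 seconds


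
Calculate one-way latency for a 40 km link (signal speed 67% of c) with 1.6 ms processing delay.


Speed = 0.67 * 3e5 km/s = 201000 km/s
Propagation delay = 40 / 201000 = 0.0002 s = 0.199 ms
Processing delay = 1.6 ms
Total one-way latency = 1.799 ms


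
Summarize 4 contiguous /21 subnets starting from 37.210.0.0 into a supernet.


Original prefix: /21
Number of subnets: 4 = 2^2
New prefix = 21 - 2 = 19
Supernet: 37.210.0.0/19


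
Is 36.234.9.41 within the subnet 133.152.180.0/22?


Subnet network: 133.152.180.0
Test IP AND mask: 36.234.8.0
No, 36.234.9.41 is not in 133.152.180.0/22


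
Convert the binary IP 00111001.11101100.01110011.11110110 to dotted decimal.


00111001 = 57
11101100 = 236
01110011 = 115
11110110 = 246
IP: 57.236.115.246


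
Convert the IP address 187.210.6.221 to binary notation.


187 = 10111011
210 = 11010010
6 = 00000110
221 = 11011101
Binary: 10111011.11010010.00000110.11011101


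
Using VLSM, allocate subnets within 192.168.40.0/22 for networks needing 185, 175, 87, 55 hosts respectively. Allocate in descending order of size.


185 hosts -> /24 (254 usable): 192.168.40.0/24
175 hosts -> /24 (254 usable): 192.168.41.0/24
87 hosts -> /25 (126 usable): 192.168.42.0/25
55 hosts -> /26 (62 usable): 192.168.42.128/26
Allocation: 192.168.40.0/24 (185 hosts, 254 usable); 192.168.41.0/24 (175 hosts, 254 usable); 192.168.42.0/25 (87 hosts, 126 usable); 192.168.42.128/26 (55 hosts, 62 usable)


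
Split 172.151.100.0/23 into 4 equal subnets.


New prefix = 23 + 2 = 25
Each subnet has 128 addresses
  172.151.100.0/25
  172.151.100.128/25
  172.151.101.0/25
  172.151.101.128/25
Subnets: 172.151.100.0/25, 172.151.100.128/25, 172.151.101.0/25, 172.151.101.128/25


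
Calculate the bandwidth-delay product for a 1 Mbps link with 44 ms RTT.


BDP = bandwidth * RTT
= 1 Mbps * 44 ms
= 1 * 1e6 * 44 / 1000 bits
= 44000 bits
= 5500 bytes
= 5.3711 KB
BDP = 44000 bits (5500 bytes)


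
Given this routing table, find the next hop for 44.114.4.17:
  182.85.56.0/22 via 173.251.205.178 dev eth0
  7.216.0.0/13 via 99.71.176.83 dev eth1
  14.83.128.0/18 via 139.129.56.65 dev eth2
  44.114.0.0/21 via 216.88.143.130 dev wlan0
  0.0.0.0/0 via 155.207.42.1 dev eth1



Longest prefix match for 44.114.4.17:
  /22 182.85.56.0: no
  /13 7.216.0.0: no
  /18 14.83.128.0: no
  /21 44.114.0.0: MATCH
  /0 0.0.0.0: MATCH
Selected: next-hop 216.88.143.130 via wlan0 (matched /21)


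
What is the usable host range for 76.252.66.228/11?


Network: 76.224.0.0
Broadcast: 76.255.255.255
First usable = network + 1
Last usable = broadcast - 1
Range: 76.224.0.1 to 76.255.255.254


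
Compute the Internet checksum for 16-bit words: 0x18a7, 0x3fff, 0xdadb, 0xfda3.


Sum all words (with carry folding):
+ 0x18a7 = 0x18a7
+ 0x3fff = 0x58a6
+ 0xdadb = 0x3382
+ 0xfda3 = 0x3126
One's complement: ~0x3126
Checksum = 0xced9


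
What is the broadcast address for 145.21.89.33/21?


Network: 145.21.88.0/21
Host bits = 11
Set all host bits to 1:
Broadcast: 145.21.95.255


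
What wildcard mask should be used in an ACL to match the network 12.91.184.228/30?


Subnet mask: 255.255.255.252
Wildcard = 255.255.255.255 - subnet mask
255 - 255 = 0
255 - 255 = 0
255 - 255 = 0
255 - 252 = 3
Wildcard: 0.0.0.3


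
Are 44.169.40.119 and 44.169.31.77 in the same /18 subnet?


Mask: 255.255.192.0
44.169.40.119 AND mask = 44.169.0.0
44.169.31.77 AND mask = 44.169.0.0
Yes, same subnet (44.169.0.0)


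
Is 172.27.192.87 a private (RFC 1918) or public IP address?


RFC 1918 private ranges:
  10.0.0.0/8 (10.0.0.0 - 10.255.255.255)
  172.16.0.0/12 (172.16.0.0 - 172.31.255.255)
  192.168.0.0/16 (192.168.0.0 - 192.168.255.255)
Private (in 172.16.0.0/12)


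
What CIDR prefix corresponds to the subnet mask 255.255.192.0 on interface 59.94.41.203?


Binary: 11111111.11111111.11000000.00000000
Count leading 1s
Prefix: /18


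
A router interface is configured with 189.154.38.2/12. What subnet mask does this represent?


/12 means 12 network bits, 20 host bits
Binary: 11111111111100000000000000000000
Mask: 255.240.0.0


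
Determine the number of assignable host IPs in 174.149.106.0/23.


Host bits = 32 - 23 = 9
Total addresses = 2^9 = 512
Usable = total - 2 (network and broadcast)
Usable hosts: 510


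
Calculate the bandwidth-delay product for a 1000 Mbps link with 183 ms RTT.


BDP = bandwidth * RTT
= 1000 Mbps * 183 ms
= 1000 * 1e6 * 183 / 1000 bits
= 183000000 bits
= 22875000 bytes
= 22338.8672 KB
BDP = 183000000 bits (22875000 bytes)


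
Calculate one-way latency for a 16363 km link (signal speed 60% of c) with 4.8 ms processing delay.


Speed = 0.6 * 3e5 km/s = 180000 km/s
Propagation delay = 16363 / 180000 = 0.0909 s = 90.9056 ms
Processing delay = 4.8 ms
Total one-way latency = 95.7056 ms


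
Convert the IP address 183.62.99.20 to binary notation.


183 = 10110111
62 = 00111110
99 = 01100011
20 = 00010100
Binary: 10110111.00111110.01100011.00010100


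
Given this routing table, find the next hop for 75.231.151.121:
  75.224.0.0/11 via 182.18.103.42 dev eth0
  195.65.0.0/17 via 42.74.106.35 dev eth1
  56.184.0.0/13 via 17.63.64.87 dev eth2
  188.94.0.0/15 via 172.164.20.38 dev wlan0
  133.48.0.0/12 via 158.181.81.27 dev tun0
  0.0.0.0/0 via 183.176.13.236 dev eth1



Longest prefix match for 75.231.151.121:
  /11 75.224.0.0: MATCH
  /17 195.65.0.0: no
  /13 56.184.0.0: no
  /15 188.94.0.0: no
  /12 133.48.0.0: no
  /0 0.0.0.0: MATCH
Selected: next-hop 182.18.103.42 via eth0 (matched /11)


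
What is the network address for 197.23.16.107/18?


IP:   11000101.00010111.00010000.01101011
Mask: 11111111.11111111.11000000.00000000
AND operation:
Net:  11000101.00010111.00000000.00000000
Network: 197.23.0.0/18


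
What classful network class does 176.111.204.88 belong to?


First octet: 176
Binary: 10110000
10xxxxxx -> Class B (128-191)
Class B, default mask 255.255.0.0 (/16)


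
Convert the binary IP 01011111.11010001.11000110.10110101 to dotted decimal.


01011111 = 95
11010001 = 209
11000110 = 198
10110101 = 181
IP: 95.209.198.181


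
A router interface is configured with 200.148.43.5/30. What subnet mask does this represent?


/30 means 30 network bits, 2 host bits
Binary: 11111111111111111111111111111100
Mask: 255.255.255.252


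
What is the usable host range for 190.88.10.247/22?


Network: 190.88.8.0
Broadcast: 190.88.11.255
First usable = network + 1
Last usable = broadcast - 1
Range: 190.88.8.1 to 190.88.11.254


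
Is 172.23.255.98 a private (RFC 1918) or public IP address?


RFC 1918 private ranges:
  10.0.0.0/8 (10.0.0.0 - 10.255.255.255)
  172.16.0.0/12 (172.16.0.0 - 172.31.255.255)
  192.168.0.0/16 (192.168.0.0 - 192.168.255.255)
Private (in 172.16.0.0/12)


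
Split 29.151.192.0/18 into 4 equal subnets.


New prefix = 18 + 2 = 20
Each subnet has 4096 addresses
  29.151.192.0/20
  29.151.208.0/20
  29.151.224.0/20
  29.151.240.0/20
Subnets: 29.151.192.0/20, 29.151.208.0/20, 29.151.224.0/20, 29.151.240.0/20


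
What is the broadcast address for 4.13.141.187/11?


Network: 4.0.0.0/11
Host bits = 21
Set all host bits to 1:
Broadcast: 4.31.255.255


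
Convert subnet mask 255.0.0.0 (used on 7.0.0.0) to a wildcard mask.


Subnet mask: 255.0.0.0
Wildcard = 255.255.255.255 - subnet mask
255 - 255 = 0
255 - 0 = 255
255 - 0 = 255
255 - 0 = 255
Wildcard: 0.255.255.255


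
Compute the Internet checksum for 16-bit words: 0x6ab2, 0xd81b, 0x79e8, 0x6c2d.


Sum all words (with carry folding):
+ 0x6ab2 = 0x6ab2
+ 0xd81b = 0x42ce
+ 0x79e8 = 0xbcb6
+ 0x6c2d = 0x28e4
One's complement: ~0x28e4
Checksum = 0xd71b


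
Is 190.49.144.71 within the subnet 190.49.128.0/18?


Subnet network: 190.49.128.0
Test IP AND mask: 190.49.128.0
Yes, 190.49.144.71 is in 190.49.128.0/18


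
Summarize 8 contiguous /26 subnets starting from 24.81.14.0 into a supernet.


Original prefix: /26
Number of subnets: 8 = 2^3
New prefix = 26 - 3 = 23
Supernet: 24.81.14.0/23


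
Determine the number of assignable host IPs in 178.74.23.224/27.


Host bits = 32 - 27 = 5
Total addresses = 2^5 = 32
Usable = total - 2 (network and broadcast)
Usable hosts: 30


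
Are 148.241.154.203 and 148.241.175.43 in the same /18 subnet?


Mask: 255.255.192.0
148.241.154.203 AND mask = 148.241.128.0
148.241.175.43 AND mask = 148.241.128.0
Yes, same subnet (148.241.128.0)


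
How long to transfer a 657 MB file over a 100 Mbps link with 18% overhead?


Effective throughput = 100 * (1 - 18/100) = 82 Mbps
File size in Mb = 657 * 8 = 5256 Mb
Time = 5256 / 82
Time = 64.0976 seconds


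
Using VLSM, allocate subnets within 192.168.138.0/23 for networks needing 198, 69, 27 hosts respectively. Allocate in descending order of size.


198 hosts -> /24 (254 usable): 192.168.138.0/24
69 hosts -> /25 (126 usable): 192.168.139.0/25
27 hosts -> /27 (30 usable): 192.168.139.128/27
Allocation: 192.168.138.0/24 (198 hosts, 254 usable); 192.168.139.0/25 (69 hosts, 126 usable); 192.168.139.128/27 (27 hosts, 30 usable)


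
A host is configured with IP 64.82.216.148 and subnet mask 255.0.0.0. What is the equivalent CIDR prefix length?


Binary: 11111111.00000000.00000000.00000000
Count leading 1s
Prefix: /8


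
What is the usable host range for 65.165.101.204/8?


Network: 65.0.0.0
Broadcast: 65.255.255.255
First usable = network + 1
Last usable = broadcast - 1
Range: 65.0.0.1 to 65.255.255.254


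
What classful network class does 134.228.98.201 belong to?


First octet: 134
Binary: 10000110
10xxxxxx -> Class B (128-191)
Class B, default mask 255.255.0.0 (/16)


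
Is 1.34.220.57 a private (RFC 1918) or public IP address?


RFC 1918 private ranges:
  10.0.0.0/8 (10.0.0.0 - 10.255.255.255)
  172.16.0.0/12 (172.16.0.0 - 172.31.255.255)
  192.168.0.0/16 (192.168.0.0 - 192.168.255.255)
Public (not in any RFC 1918 range)


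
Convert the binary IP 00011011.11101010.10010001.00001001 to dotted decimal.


00011011 = 27
11101010 = 234
10010001 = 145
00001001 = 9
IP: 27.234.145.9


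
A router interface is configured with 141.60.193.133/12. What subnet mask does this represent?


/12 means 12 network bits, 20 host bits
Binary: 11111111111100000000000000000000
Mask: 255.240.0.0


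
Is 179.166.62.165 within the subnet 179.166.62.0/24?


Subnet network: 179.166.62.0
Test IP AND mask: 179.166.62.0
Yes, 179.166.62.165 is in 179.166.62.0/24


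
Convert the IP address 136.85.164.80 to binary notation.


136 = 10001000
85 = 01010101
164 = 10100100
80 = 01010000
Binary: 10001000.01010101.10100100.01010000


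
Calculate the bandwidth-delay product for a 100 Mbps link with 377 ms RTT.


BDP = bandwidth * RTT
= 100 Mbps * 377 ms
= 100 * 1e6 * 377 / 1000 bits
= 37700000 bits
= 4712500 bytes
= 4602.0508 KB
BDP = 37700000 bits (4712500 bytes)


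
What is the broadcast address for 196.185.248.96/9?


Network: 196.128.0.0/9
Host bits = 23
Set all host bits to 1:
Broadcast: 196.255.255.255


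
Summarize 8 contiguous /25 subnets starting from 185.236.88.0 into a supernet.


Original prefix: /25
Number of subnets: 8 = 2^3
New prefix = 25 - 3 = 22
Supernet: 185.236.88.0/22


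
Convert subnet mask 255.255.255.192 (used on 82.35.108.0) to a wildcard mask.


Subnet mask: 255.255.255.192
Wildcard = 255.255.255.255 - subnet mask
255 - 255 = 0
255 - 255 = 0
255 - 255 = 0
255 - 192 = 63
Wildcard: 0.0.0.63


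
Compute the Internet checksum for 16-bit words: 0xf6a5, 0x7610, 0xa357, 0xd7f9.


Sum all words (with carry folding):
+ 0xf6a5 = 0xf6a5
+ 0x7610 = 0x6cb6
+ 0xa357 = 0x100e
+ 0xd7f9 = 0xe807
One's complement: ~0xe807
Checksum = 0x17f8


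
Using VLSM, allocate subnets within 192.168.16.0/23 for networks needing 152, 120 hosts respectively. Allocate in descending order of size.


152 hosts -> /24 (254 usable): 192.168.16.0/24
120 hosts -> /25 (126 usable): 192.168.17.0/25
Allocation: 192.168.16.0/24 (152 hosts, 254 usable); 192.168.17.0/25 (120 hosts, 126 usable)


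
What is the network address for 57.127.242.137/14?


IP:   00111001.01111111.11110010.10001001
Mask: 11111111.11111100.00000000.00000000
AND operation:
Net:  00111001.01111100.00000000.00000000
Network: 57.124.0.0/14


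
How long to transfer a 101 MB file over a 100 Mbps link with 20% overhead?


Effective throughput = 100 * (1 - 20/100) = 80 Mbps
File size in Mb = 101 * 8 = 808 Mb
Time = 808 / 80
Time = 10.1 seconds


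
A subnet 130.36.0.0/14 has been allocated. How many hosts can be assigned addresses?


Host bits = 32 - 14 = 18
Total addresses = 2^18 = 262144
Usable = total - 2 (network and broadcast)
Usable hosts: 262142


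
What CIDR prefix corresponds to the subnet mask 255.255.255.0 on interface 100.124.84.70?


Binary: 11111111.11111111.11111111.00000000
Count leading 1s
Prefix: /24


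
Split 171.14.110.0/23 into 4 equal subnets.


New prefix = 23 + 2 = 25
Each subnet has 128 addresses
  171.14.110.0/25
  171.14.110.128/25
  171.14.111.0/25
  171.14.111.128/25
Subnets: 171.14.110.0/25, 171.14.110.128/25, 171.14.111.0/25, 171.14.111.128/25


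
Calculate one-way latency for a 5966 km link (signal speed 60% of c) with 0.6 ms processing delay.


Speed = 0.6 * 3e5 km/s = 180000 km/s
Propagation delay = 5966 / 180000 = 0.0331 s = 33.1444 ms
Processing delay = 0.6 ms
Total one-way latency = 33.7444 ms


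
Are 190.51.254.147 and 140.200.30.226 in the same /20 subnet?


Mask: 255.255.240.0
190.51.254.147 AND mask = 190.51.240.0
140.200.30.226 AND mask = 140.200.16.0
No, different subnets (190.51.240.0 vs 140.200.16.0)


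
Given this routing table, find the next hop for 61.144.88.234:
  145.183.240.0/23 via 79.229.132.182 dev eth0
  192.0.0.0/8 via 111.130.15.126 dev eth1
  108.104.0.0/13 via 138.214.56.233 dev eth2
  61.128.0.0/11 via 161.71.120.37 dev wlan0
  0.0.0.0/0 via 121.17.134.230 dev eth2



Longest prefix match for 61.144.88.234:
  /23 145.183.240.0: no
  /8 192.0.0.0: no
  /13 108.104.0.0: no
  /11 61.128.0.0: MATCH
  /0 0.0.0.0: MATCH
Selected: next-hop 161.71.120.37 via wlan0 (matched /11)


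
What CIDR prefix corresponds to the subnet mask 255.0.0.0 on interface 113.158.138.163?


Binary: 11111111.00000000.00000000.00000000
Count leading 1s
Prefix: /8


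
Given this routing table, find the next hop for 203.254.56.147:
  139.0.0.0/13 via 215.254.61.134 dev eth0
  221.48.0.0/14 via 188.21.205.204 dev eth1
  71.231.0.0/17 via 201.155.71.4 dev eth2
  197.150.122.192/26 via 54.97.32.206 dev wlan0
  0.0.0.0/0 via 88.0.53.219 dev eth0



Longest prefix match for 203.254.56.147:
  /13 139.0.0.0: no
  /14 221.48.0.0: no
  /17 71.231.0.0: no
  /26 197.150.122.192: no
  /0 0.0.0.0: MATCH
Selected: next-hop 88.0.53.219 via eth0 (matched /0)


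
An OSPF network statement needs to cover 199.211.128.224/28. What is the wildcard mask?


Subnet mask: 255.255.255.240
Wildcard = 255.255.255.255 - subnet mask
255 - 255 = 0
255 - 255 = 0
255 - 255 = 0
255 - 240 = 15
Wildcard: 0.0.0.15


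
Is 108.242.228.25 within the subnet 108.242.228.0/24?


Subnet network: 108.242.228.0
Test IP AND mask: 108.242.228.0
Yes, 108.242.228.25 is in 108.242.228.0/24


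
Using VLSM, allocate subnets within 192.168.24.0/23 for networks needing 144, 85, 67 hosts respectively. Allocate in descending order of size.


144 hosts -> /24 (254 usable): 192.168.24.0/24
85 hosts -> /25 (126 usable): 192.168.25.0/25
67 hosts -> /25 (126 usable): 192.168.25.128/25
Allocation: 192.168.24.0/24 (144 hosts, 254 usable); 192.168.25.0/25 (85 hosts, 126 usable); 192.168.25.128/25 (67 hosts, 126 usable)


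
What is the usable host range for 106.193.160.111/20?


Network: 106.193.160.0
Broadcast: 106.193.175.255
First usable = network + 1
Last usable = broadcast - 1
Range: 106.193.160.1 to 106.193.175.254


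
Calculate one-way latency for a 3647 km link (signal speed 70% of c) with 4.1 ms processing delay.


Speed = 0.7 * 3e5 km/s = 210000 km/s
Propagation delay = 3647 / 210000 = 0.0174 s = 17.3667 ms
Processing delay = 4.1 ms
Total one-way latency = 21.4667 ms


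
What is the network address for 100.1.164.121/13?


IP:   01100100.00000001.10100100.01111001
Mask: 11111111.11111000.00000000.00000000
AND operation:
Net:  01100100.00000000.00000000.00000000
Network: 100.0.0.0/13


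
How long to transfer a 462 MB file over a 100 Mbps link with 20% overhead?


Effective throughput = 100 * (1 - 20/100) = 80 Mbps
File size in Mb = 462 * 8 = 3696 Mb
Time = 3696 / 80
Time = 46.2 seconds


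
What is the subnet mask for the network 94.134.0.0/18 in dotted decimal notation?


/18 means 18 network bits, 14 host bits
Binary: 11111111111111111100000000000000
Mask: 255.255.192.0


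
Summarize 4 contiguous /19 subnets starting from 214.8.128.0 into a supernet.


Original prefix: /19
Number of subnets: 4 = 2^2
New prefix = 19 - 2 = 17
Supernet: 214.8.128.0/17


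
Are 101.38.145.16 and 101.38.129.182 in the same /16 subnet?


Mask: 255.255.0.0
101.38.145.16 AND mask = 101.38.0.0
101.38.129.182 AND mask = 101.38.0.0
Yes, same subnet (101.38.0.0)


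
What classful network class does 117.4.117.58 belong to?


First octet: 117
Binary: 01110101
0xxxxxxx -> Class A (1-126)
Class A, default mask 255.0.0.0 (/8)


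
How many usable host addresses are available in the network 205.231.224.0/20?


Host bits = 32 - 20 = 12
Total addresses = 2^12 = 4096
Usable = total - 2 (network and broadcast)
Usable hosts: 4094


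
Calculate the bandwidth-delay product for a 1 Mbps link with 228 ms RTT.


BDP = bandwidth * RTT
= 1 Mbps * 228 ms
= 1 * 1e6 * 228 / 1000 bits
= 228000 bits
= 28500 bytes
= 27.832 KB
BDP = 228000 bits (28500 bytes)


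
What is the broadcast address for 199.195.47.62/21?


Network: 199.195.40.0/21
Host bits = 11
Set all host bits to 1:
Broadcast: 199.195.47.255


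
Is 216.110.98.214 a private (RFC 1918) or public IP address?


RFC 1918 private ranges:
  10.0.0.0/8 (10.0.0.0 - 10.255.255.255)
  172.16.0.0/12 (172.16.0.0 - 172.31.255.255)
  192.168.0.0/16 (192.168.0.0 - 192.168.255.255)
Public (not in any RFC 1918 range)


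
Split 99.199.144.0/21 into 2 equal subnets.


New prefix = 21 + 1 = 22
Each subnet has 1024 addresses
  99.199.144.0/22
  99.199.148.0/22
Subnets: 99.199.144.0/22, 99.199.148.0/22


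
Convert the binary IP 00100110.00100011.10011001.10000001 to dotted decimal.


00100110 = 38
00100011 = 35
10011001 = 153
10000001 = 129
IP: 38.35.153.129


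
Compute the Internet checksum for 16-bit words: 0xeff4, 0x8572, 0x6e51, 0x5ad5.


Sum all words (with carry folding):
+ 0xeff4 = 0xeff4
+ 0x8572 = 0x7567
+ 0x6e51 = 0xe3b8
+ 0x5ad5 = 0x3e8e
One's complement: ~0x3e8e
Checksum = 0xc171


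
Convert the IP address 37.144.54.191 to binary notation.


37 = 00100101
144 = 10010000
54 = 00110110
191 = 10111111
Binary: 00100101.10010000.00110110.10111111


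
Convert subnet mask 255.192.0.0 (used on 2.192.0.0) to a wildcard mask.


Subnet mask: 255.192.0.0
Wildcard = 255.255.255.255 - subnet mask
255 - 255 = 0
255 - 192 = 63
255 - 0 = 255
255 - 0 = 255
Wildcard: 0.63.255.255


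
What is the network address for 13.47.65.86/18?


IP:   00001101.00101111.01000001.01010110
Mask: 11111111.11111111.11000000.00000000
AND operation:
Net:  00001101.00101111.01000000.00000000
Network: 13.47.64.0/18


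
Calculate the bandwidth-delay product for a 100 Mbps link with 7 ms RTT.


BDP = bandwidth * RTT
= 100 Mbps * 7 ms
= 100 * 1e6 * 7 / 1000 bits
= 700000 bits
= 87500 bytes
= 85.4492 KB
BDP = 700000 bits (87500 bytes)


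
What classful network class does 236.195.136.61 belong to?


First octet: 236
Binary: 11101100
1110xxxx -> Class D (224-239)
Class D (multicast), default mask N/A


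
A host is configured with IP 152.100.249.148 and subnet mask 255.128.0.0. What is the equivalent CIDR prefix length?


Binary: 11111111.10000000.00000000.00000000
Count leading 1s
Prefix: /9


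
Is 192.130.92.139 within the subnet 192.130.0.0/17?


Subnet network: 192.130.0.0
Test IP AND mask: 192.130.0.0
Yes, 192.130.92.139 is in 192.130.0.0/17


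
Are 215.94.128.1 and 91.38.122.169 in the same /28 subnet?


Mask: 255.255.255.240
215.94.128.1 AND mask = 215.94.128.0
91.38.122.169 AND mask = 91.38.122.160
No, different subnets (215.94.128.0 vs 91.38.122.160)


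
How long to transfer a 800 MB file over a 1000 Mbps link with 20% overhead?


Effective throughput = 1000 * (1 - 20/100) = 800 Mbps
File size in Mb = 800 * 8 = 6400 Mb
Time = 6400 / 800
Time = 8 seconds


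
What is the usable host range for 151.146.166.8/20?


Network: 151.146.160.0
Broadcast: 151.146.175.255
First usable = network + 1
Last usable = broadcast - 1
Range: 151.146.160.1 to 151.146.175.254


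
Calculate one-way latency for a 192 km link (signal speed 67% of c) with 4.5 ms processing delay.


Speed = 0.67 * 3e5 km/s = 201000 km/s
Propagation delay = 192 / 201000 = 0.001 s = 0.9552 ms
Processing delay = 4.5 ms
Total one-way latency = 5.4552 ms


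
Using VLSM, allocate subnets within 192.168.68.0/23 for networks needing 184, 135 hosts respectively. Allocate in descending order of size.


184 hosts -> /24 (254 usable): 192.168.68.0/24
135 hosts -> /24 (254 usable): 192.168.69.0/24
Allocation: 192.168.68.0/24 (184 hosts, 254 usable); 192.168.69.0/24 (135 hosts, 254 usable)


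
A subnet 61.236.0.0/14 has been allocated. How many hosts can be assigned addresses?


Host bits = 32 - 14 = 18
Total addresses = 2^18 = 262144
Usable = total - 2 (network and broadcast)
Usable hosts: 262142


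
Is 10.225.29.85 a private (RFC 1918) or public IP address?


RFC 1918 private ranges:
  10.0.0.0/8 (10.0.0.0 - 10.255.255.255)
  172.16.0.0/12 (172.16.0.0 - 172.31.255.255)
  192.168.0.0/16 (192.168.0.0 - 192.168.255.255)
Private (in 10.0.0.0/8)


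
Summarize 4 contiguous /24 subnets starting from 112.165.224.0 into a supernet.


Original prefix: /24
Number of subnets: 4 = 2^2
New prefix = 24 - 2 = 22
Supernet: 112.165.224.0/22


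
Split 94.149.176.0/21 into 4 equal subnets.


New prefix = 21 + 2 = 23
Each subnet has 512 addresses
  94.149.176.0/23
  94.149.178.0/23
  94.149.180.0/23
  94.149.182.0/23
Subnets: 94.149.176.0/23, 94.149.178.0/23, 94.149.180.0/23, 94.149.182.0/23


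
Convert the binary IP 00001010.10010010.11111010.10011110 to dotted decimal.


00001010 = 10
10010010 = 146
11111010 = 250
10011110 = 158
IP: 10.146.250.158


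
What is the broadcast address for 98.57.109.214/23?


Network: 98.57.108.0/23
Host bits = 9
Set all host bits to 1:
Broadcast: 98.57.109.255


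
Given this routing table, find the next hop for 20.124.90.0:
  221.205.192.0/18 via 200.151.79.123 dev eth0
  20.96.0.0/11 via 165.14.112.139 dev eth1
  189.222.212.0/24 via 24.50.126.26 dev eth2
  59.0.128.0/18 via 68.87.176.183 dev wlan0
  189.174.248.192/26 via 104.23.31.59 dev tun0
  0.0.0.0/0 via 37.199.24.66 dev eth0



Longest prefix match for 20.124.90.0:
  /18 221.205.192.0: no
  /11 20.96.0.0: MATCH
  /24 189.222.212.0: no
  /18 59.0.128.0: no
  /26 189.174.248.192: no
  /0 0.0.0.0: MATCH
Selected: next-hop 165.14.112.139 via eth1 (matched /11)


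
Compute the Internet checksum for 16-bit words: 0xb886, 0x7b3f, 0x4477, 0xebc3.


Sum all words (with carry folding):
+ 0xb886 = 0xb886
+ 0x7b3f = 0x33c6
+ 0x4477 = 0x783d
+ 0xebc3 = 0x6401
One's complement: ~0x6401
Checksum = 0x9bfe


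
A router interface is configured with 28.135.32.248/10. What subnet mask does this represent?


/10 means 10 network bits, 22 host bits
Binary: 11111111110000000000000000000000
Mask: 255.192.0.0


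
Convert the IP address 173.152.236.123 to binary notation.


173 = 10101101
152 = 10011000
236 = 11101100
123 = 01111011
Binary: 10101101.10011000.11101100.01111011


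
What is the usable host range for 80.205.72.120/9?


Network: 80.128.0.0
Broadcast: 80.255.255.255
First usable = network + 1
Last usable = broadcast - 1
Range: 80.128.0.1 to 80.255.255.254


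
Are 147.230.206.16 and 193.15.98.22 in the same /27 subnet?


Mask: 255.255.255.224
147.230.206.16 AND mask = 147.230.206.0
193.15.98.22 AND mask = 193.15.98.0
No, different subnets (147.230.206.0 vs 193.15.98.0)


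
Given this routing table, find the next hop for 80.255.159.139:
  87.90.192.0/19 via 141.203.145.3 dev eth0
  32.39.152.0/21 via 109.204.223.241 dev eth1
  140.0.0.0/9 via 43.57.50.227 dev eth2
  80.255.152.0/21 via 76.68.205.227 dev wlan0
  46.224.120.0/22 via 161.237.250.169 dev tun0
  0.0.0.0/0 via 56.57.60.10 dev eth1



Longest prefix match for 80.255.159.139:
  /19 87.90.192.0: no
  /21 32.39.152.0: no
  /9 140.0.0.0: no
  /21 80.255.152.0: MATCH
  /22 46.224.120.0: no
  /0 0.0.0.0: MATCH
Selected: next-hop 76.68.205.227 via wlan0 (matched /21)


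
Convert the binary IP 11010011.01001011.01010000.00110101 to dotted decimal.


11010011 = 211
01001011 = 75
01010000 = 80
00110101 = 53
IP: 211.75.80.53


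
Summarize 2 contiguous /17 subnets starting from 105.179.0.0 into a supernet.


Original prefix: /17
Number of subnets: 2 = 2^1
New prefix = 17 - 1 = 16
Supernet: 105.179.0.0/16


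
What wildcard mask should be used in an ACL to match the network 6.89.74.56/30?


Subnet mask: 255.255.255.252
Wildcard = 255.255.255.255 - subnet mask
255 - 255 = 0
255 - 255 = 0
255 - 255 = 0
255 - 252 = 3
Wildcard: 0.0.0.3


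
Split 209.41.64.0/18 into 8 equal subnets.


New prefix = 18 + 3 = 21
Each subnet has 2048 addresses
  209.41.64.0/21
  209.41.72.0/21
  209.41.80.0/21
  209.41.88.0/21
  209.41.96.0/21
  209.41.104.0/21
  209.41.112.0/21
  209.41.120.0/21
Subnets: 209.41.64.0/21, 209.41.72.0/21, 209.41.80.0/21, 209.41.88.0/21, 209.41.96.0/21, 209.41.104.0/21, 209.41.112.0/21, 209.41.120.0/21


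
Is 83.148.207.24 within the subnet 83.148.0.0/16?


Subnet network: 83.148.0.0
Test IP AND mask: 83.148.0.0
Yes, 83.148.207.24 is in 83.148.0.0/16


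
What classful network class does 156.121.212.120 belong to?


First octet: 156
Binary: 10011100
10xxxxxx -> Class B (128-191)
Class B, default mask 255.255.0.0 (/16)


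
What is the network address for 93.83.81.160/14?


IP:   01011101.01010011.01010001.10100000
Mask: 11111111.11111100.00000000.00000000
AND operation:
Net:  01011101.01010000.00000000.00000000
Network: 93.80.0.0/14


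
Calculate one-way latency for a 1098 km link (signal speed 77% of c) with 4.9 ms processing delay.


Speed = 0.77 * 3e5 km/s = 231000 km/s
Propagation delay = 1098 / 231000 = 0.0048 s = 4.7532 ms
Processing delay = 4.9 ms
Total one-way latency = 9.6532 ms


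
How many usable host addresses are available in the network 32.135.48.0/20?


Host bits = 32 - 20 = 12
Total addresses = 2^12 = 4096
Usable = total - 2 (network and broadcast)
Usable hosts: 4094


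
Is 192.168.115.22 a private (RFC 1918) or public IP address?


RFC 1918 private ranges:
  10.0.0.0/8 (10.0.0.0 - 10.255.255.255)
  172.16.0.0/12 (172.16.0.0 - 172.31.255.255)
  192.168.0.0/16 (192.168.0.0 - 192.168.255.255)
Private (in 192.168.0.0/16)


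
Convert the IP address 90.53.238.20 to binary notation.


90 = 01011010
53 = 00110101
238 = 11101110
20 = 00010100
Binary: 01011010.00110101.11101110.00010100


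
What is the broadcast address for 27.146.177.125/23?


Network: 27.146.176.0/23
Host bits = 9
Set all host bits to 1:
Broadcast: 27.146.177.255


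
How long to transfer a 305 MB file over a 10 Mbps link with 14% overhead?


Effective throughput = 10 * (1 - 14/100) = 8.6 Mbps
File size in Mb = 305 * 8 = 2440 Mb
Time = 2440 / 8.6
Time = 283.7209 seconds


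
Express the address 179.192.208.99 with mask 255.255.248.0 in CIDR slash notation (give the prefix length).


Binary: 11111111.11111111.11111000.00000000
Count leading 1s
Prefix: /21


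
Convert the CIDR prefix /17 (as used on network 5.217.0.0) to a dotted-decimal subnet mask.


/17 means 17 network bits, 15 host bits
Binary: 11111111111111111000000000000000
Mask: 255.255.128.0


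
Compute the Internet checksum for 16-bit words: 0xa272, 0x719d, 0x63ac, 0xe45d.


Sum all words (with carry folding):
+ 0xa272 = 0xa272
+ 0x719d = 0x1410
+ 0x63ac = 0x77bc
+ 0xe45d = 0x5c1a
One's complement: ~0x5c1a
Checksum = 0xa3e5


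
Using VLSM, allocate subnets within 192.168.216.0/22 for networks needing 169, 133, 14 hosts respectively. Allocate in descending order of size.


169 hosts -> /24 (254 usable): 192.168.216.0/24
133 hosts -> /24 (254 usable): 192.168.217.0/24
14 hosts -> /28 (14 usable): 192.168.218.0/28
Allocation: 192.168.216.0/24 (169 hosts, 254 usable); 192.168.217.0/24 (133 hosts, 254 usable); 192.168.218.0/28 (14 hosts, 14 usable)


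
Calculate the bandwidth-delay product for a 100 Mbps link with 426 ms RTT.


BDP = bandwidth * RTT
= 100 Mbps * 426 ms
= 100 * 1e6 * 426 / 1000 bits
= 42600000 bits
= 5325000 bytes
= 5200.1953 KB
BDP = 42600000 bits (5325000 bytes)


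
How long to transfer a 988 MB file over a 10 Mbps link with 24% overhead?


Effective throughput = 10 * (1 - 24/100) = 7.6 Mbps
File size in Mb = 988 * 8 = 7904 Mb
Time = 7904 / 7.6
Time = 1040 seconds


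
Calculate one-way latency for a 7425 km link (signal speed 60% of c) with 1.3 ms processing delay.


Speed = 0.6 * 3e5 km/s = 180000 km/s
Propagation delay = 7425 / 180000 = 0.0413 s = 41.25 ms
Processing delay = 1.3 ms
Total one-way latency = 42.55 ms


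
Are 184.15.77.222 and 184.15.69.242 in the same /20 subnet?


Mask: 255.255.240.0
184.15.77.222 AND mask = 184.15.64.0
184.15.69.242 AND mask = 184.15.64.0
Yes, same subnet (184.15.64.0)


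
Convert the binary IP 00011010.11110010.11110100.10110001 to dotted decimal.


00011010 = 26
11110010 = 242
11110100 = 244
10110001 = 177
IP: 26.242.244.177


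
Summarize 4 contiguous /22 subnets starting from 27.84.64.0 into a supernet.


Original prefix: /22
Number of subnets: 4 = 2^2
New prefix = 22 - 2 = 20
Supernet: 27.84.64.0/20


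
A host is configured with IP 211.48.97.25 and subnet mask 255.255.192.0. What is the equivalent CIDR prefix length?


Binary: 11111111.11111111.11000000.00000000
Count leading 1s
Prefix: /18


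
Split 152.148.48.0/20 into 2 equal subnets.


New prefix = 20 + 1 = 21
Each subnet has 2048 addresses
  152.148.48.0/21
  152.148.56.0/21
Subnets: 152.148.48.0/21, 152.148.56.0/21


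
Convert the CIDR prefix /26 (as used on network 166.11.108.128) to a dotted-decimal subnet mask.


/26 means 26 network bits, 6 host bits
Binary: 11111111111111111111111111000000
Mask: 255.255.255.192


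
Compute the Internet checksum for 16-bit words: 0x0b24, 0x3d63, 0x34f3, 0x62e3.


Sum all words (with carry folding):
+ 0x0b24 = 0x0b24
+ 0x3d63 = 0x4887
+ 0x34f3 = 0x7d7a
+ 0x62e3 = 0xe05d
One's complement: ~0xe05d
Checksum = 0x1fa2


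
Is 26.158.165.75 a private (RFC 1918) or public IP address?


RFC 1918 private ranges:
  10.0.0.0/8 (10.0.0.0 - 10.255.255.255)
  172.16.0.0/12 (172.16.0.0 - 172.31.255.255)
  192.168.0.0/16 (192.168.0.0 - 192.168.255.255)
Public (not in any RFC 1918 range)


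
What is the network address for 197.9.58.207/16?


IP:   11000101.00001001.00111010.11001111
Mask: 11111111.11111111.00000000.00000000
AND operation:
Net:  11000101.00001001.00000000.00000000
Network: 197.9.0.0/16


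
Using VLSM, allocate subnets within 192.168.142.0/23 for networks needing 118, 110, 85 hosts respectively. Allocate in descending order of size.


118 hosts -> /25 (126 usable): 192.168.142.0/25
110 hosts -> /25 (126 usable): 192.168.142.128/25
85 hosts -> /25 (126 usable): 192.168.143.0/25
Allocation: 192.168.142.0/25 (118 hosts, 126 usable); 192.168.142.128/25 (110 hosts, 126 usable); 192.168.143.0/25 (85 hosts, 126 usable)


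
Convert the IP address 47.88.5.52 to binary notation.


47 = 00101111
88 = 01011000
5 = 00000101
52 = 00110100
Binary: 00101111.01011000.00000101.00110100


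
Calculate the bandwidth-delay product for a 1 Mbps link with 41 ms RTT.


BDP = bandwidth * RTT
= 1 Mbps * 41 ms
= 1 * 1e6 * 41 / 1000 bits
= 41000 bits
= 5125 bytes
= 5.0049 KB
BDP = 41000 bits (5125 bytes)


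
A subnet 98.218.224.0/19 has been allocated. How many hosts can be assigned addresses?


Host bits = 32 - 19 = 13
Total addresses = 2^13 = 8192
Usable = total - 2 (network and broadcast)
Usable hosts: 8190


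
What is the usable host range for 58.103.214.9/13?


Network: 58.96.0.0
Broadcast: 58.103.255.255
First usable = network + 1
Last usable = broadcast - 1
Range: 58.96.0.1 to 58.103.255.254


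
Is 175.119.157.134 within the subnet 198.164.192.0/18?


Subnet network: 198.164.192.0
Test IP AND mask: 175.119.128.0
No, 175.119.157.134 is not in 198.164.192.0/18


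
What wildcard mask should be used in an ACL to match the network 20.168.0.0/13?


Subnet mask: 255.248.0.0
Wildcard = 255.255.255.255 - subnet mask
255 - 255 = 0
255 - 248 = 7
255 - 0 = 255
255 - 0 = 255
Wildcard: 0.7.255.255


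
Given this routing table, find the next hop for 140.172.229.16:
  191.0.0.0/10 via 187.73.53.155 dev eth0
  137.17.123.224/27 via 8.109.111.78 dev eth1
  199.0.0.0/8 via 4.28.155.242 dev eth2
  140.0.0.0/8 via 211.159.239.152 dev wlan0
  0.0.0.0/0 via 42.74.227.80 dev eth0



Longest prefix match for 140.172.229.16:
  /10 191.0.0.0: no
  /27 137.17.123.224: no
  /8 199.0.0.0: no
  /8 140.0.0.0: MATCH
  /0 0.0.0.0: MATCH
Selected: next-hop 211.159.239.152 via wlan0 (matched /8)


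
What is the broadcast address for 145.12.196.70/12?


Network: 145.0.0.0/12
Host bits = 20
Set all host bits to 1:
Broadcast: 145.15.255.255


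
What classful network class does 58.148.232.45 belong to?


First octet: 58
Binary: 00111010
0xxxxxxx -> Class A (1-126)
Class A, default mask 255.0.0.0 (/8)


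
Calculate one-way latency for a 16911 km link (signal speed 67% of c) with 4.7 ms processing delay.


Speed = 0.67 * 3e5 km/s = 201000 km/s
Propagation delay = 16911 / 201000 = 0.0841 s = 84.1343 ms
Processing delay = 4.7 ms
Total one-way latency = 88.8343 ms


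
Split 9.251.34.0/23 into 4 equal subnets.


New prefix = 23 + 2 = 25
Each subnet has 128 addresses
  9.251.34.0/25
  9.251.34.128/25
  9.251.35.0/25
  9.251.35.128/25
Subnets: 9.251.34.0/25, 9.251.34.128/25, 9.251.35.0/25, 9.251.35.128/25


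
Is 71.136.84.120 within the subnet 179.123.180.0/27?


Subnet network: 179.123.180.0
Test IP AND mask: 71.136.84.96
No, 71.136.84.120 is not in 179.123.180.0/27
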